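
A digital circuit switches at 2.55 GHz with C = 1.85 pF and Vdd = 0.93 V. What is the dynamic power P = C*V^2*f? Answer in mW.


Step 1: V^2 = 0.93^2 = 0.8649 V^2
Step 2: P = C*V^2*f = 1.85e-12 F * 0.8649 * 2.55e9 Hz
Step 3: P = 4.08016575e-03 W
Step 4: P = 4.08 mW

4.08


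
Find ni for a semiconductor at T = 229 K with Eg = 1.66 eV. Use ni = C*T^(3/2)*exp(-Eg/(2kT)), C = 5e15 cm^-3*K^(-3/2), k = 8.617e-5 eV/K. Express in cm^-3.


Step 1: Compute kT = 8.617e-5 * 229 = 0.01973293 eV
Step 2: Exponent = -Eg/(2kT) = -1.66/(2*0.01973293) = -42.06167
Step 3: T^(3/2) = 229^1.5 = 3465.40
Step 4: ni = 5e15 * 3465.40 * exp(-42.06167) = 9.37e+00 cm^-3

9.37e+00


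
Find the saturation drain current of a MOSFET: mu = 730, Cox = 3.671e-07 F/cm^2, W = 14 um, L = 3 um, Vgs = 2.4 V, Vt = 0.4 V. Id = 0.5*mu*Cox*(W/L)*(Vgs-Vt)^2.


Step 1: Overdrive voltage Vov = Vgs - Vt = 2.4 - 0.4 = 2.0 V
Step 2: W/L = 14/3 = 4.66667
Step 3: Id = 0.5 * 730 * 3.671e-07 * 4.66667 * 2.0^2
Step 4: Id = 2.50e-03 A

2.50e-03


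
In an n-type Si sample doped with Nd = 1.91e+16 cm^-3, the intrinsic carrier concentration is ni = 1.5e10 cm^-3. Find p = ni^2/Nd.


Step 1: Since Nd >> ni, n ≈ Nd = 1.91e+16 cm^-3
Step 2: p = ni^2 / n = (1.5e10)^2 / 1.91e+16
Step 3: p = 2.25e20 / 1.91e+16 = 1.18e+04 cm^-3

1.18e+04


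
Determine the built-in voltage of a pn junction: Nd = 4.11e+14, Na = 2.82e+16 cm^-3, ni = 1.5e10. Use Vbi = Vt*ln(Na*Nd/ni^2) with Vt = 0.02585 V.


Step 1: Compute Na*Nd/ni^2 = 2.82e+16 * 4.11e+14 / (1.5e10)^2 = 5.1512e+10
Step 2: ln(5.1512e+10) = 24.6651
Step 3: Vbi = 0.02585 * 24.6651 = 0.638 V

0.638


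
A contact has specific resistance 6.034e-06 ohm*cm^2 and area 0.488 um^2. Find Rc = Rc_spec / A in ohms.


Step 1: Convert area to cm^2: 0.488 um^2 = 4.8800e-09 cm^2
Step 2: Rc = Rc_spec / A = 6.034e-06 / 4.8800e-09
Step 3: Rc = 1.24e+03 ohms

1.24e+03


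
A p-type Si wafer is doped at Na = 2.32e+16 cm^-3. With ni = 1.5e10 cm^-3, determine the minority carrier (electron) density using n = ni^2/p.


Step 1: Majority hole concentration p ≈ Na = 2.32e+16 cm^-3
Step 2: n = ni^2 / Na = (1.5e10)^2 / 2.32e+16
Step 3: n = 9.70e+03 cm^-3

9.70e+03


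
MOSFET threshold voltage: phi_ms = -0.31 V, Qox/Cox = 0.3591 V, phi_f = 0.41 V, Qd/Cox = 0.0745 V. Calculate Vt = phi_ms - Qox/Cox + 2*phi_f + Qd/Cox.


Step 1: Vt = phi_ms - Qox/Cox + 2*phi_f + Qd/Cox
Step 2: Vt = -0.31 - 0.3591 + 2*0.41 + 0.0745
Step 3: Vt = -0.31 - 0.3591 + 0.82 + 0.0745
Step 4: Vt = 0.2254 V

0.2254


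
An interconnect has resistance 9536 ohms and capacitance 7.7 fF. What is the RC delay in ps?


Step 1: tau = R * C
Step 2: tau = 9536 * 7.7 fF = 9536 * 7.7e-15 F
Step 3: tau = 7.34272e-11 s = 73.4272 ps

73.4272


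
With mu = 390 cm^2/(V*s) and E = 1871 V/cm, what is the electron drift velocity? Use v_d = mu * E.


Step 1: v_d = mu * E
Step 2: v_d = 390 * 1871 = 729690
Step 3: v_d = 7.30e+05 cm/s

7.30e+05


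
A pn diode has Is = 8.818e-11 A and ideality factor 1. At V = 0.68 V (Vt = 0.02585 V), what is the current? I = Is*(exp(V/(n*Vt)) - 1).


Step 1: V/(n*Vt) = 0.68/(1*0.02585) = 26.3056
Step 2: exp(26.3056) = 2.6569e+11
Step 3: I = 8.818e-11 * (2.6569e+11 - 1) = 2.34e+01 A

2.34e+01


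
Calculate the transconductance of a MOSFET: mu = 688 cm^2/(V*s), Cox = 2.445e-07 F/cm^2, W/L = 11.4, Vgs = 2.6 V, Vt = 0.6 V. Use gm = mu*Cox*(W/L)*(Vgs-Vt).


Step 1: Vov = Vgs - Vt = 2.6 - 0.6 = 2.0 V
Step 2: gm = mu * Cox * (W/L) * Vov
Step 3: gm = 688 * 2.445e-07 * 11.4 * 2.0 = 3.84e-03 S

3.84e-03


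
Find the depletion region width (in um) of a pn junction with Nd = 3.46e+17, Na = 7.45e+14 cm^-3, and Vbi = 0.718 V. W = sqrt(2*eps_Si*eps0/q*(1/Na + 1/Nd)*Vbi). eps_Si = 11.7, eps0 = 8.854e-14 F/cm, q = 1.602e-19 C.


Step 1: 1/Na + 1/Nd = 1/7.45e+14 + 1/3.46e+17 = 1.34517e-15
Step 2: 2*eps*eps0/q = 2*11.7*8.854e-14/1.602e-19 = 1.293281e+07
Step 3: W^2 = 1.293281e+07 * 1.34517e-15 * 0.718 = 1.24909e-08
Step 4: W = sqrt(1.24909e-08) = 1.118e-04 cm = 1.118 um

1.118


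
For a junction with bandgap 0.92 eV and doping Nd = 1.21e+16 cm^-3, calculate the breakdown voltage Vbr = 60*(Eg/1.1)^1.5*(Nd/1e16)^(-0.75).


Step 1: Eg/1.1 = 0.92/1.1 = 0.836364
Step 2: (Eg/1.1)^1.5 = 0.836364^1.5 = 0.764879
Step 3: (Nd/1e16)^(-0.75) = (1.21)^(-0.75) = 0.866784
Step 4: Vbr = 60 * 0.764879 * 0.866784 = 39.8 V

39.8


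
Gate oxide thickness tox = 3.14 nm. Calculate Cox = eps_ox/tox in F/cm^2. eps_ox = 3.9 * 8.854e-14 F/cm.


Step 1: eps_ox = 3.9 * 8.854e-14 = 3.45306e-13 F/cm
Step 2: tox in cm = 3.14 nm * 1e-7 = 3.1400e-07 cm
Step 3: Cox = 3.45306e-13 / 3.1400e-07 = 1.10e-06 F/cm^2

1.10e-06


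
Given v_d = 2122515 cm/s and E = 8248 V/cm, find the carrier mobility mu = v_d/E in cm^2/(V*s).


Step 1: mu = v_d / E
Step 2: mu = 2122515 / 8248
Step 3: mu = 257.34 cm^2/(V*s)

257.34


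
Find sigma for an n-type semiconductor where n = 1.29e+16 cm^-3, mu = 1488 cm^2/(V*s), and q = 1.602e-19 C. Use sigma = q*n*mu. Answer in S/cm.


Step 1: sigma = q * n * mu
Step 2: sigma = 1.602e-19 * 1.29e+16 * 1488
Step 3: sigma = 3.075e+00 S/cm

3.075e+00


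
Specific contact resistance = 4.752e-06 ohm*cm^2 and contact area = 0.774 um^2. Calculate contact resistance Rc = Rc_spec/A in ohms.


Step 1: Convert area to cm^2: 0.774 um^2 = 7.7400e-09 cm^2
Step 2: Rc = Rc_spec / A = 4.752e-06 / 7.7400e-09
Step 3: Rc = 6.14e+02 ohms

6.14e+02


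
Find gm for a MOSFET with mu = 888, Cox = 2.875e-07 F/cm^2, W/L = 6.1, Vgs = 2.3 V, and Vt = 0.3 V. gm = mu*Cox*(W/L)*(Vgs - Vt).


Step 1: Vov = Vgs - Vt = 2.3 - 0.3 = 2.0 V
Step 2: gm = mu * Cox * (W/L) * Vov
Step 3: gm = 888 * 2.875e-07 * 6.1 * 2.0 = 3.11e-03 S

3.11e-03


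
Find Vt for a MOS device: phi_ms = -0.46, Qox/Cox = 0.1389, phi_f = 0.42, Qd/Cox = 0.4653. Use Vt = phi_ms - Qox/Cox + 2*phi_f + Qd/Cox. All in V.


Step 1: Vt = phi_ms - Qox/Cox + 2*phi_f + Qd/Cox
Step 2: Vt = -0.46 - 0.1389 + 2*0.42 + 0.4653
Step 3: Vt = -0.46 - 0.1389 + 0.84 + 0.4653
Step 4: Vt = 0.7064 V

0.7064


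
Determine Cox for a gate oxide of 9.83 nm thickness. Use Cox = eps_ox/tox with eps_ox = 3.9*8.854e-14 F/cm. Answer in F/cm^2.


Step 1: eps_ox = 3.9 * 8.854e-14 = 3.45306e-13 F/cm
Step 2: tox in cm = 9.83 nm * 1e-7 = 9.8300e-07 cm
Step 3: Cox = 3.45306e-13 / 9.8300e-07 = 3.51e-07 F/cm^2

3.51e-07


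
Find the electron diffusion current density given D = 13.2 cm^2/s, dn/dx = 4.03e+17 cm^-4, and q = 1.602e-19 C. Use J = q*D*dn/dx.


Step 1: J = q * D * (dn/dx)
Step 2: J = 1.602e-19 * 13.2 * 4.03e+17
Step 3: J = 8.52e-01 A/cm^2

8.52e-01


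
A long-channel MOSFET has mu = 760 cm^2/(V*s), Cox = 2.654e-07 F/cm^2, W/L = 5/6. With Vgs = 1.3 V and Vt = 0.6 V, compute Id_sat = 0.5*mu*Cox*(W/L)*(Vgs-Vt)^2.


Step 1: Overdrive voltage Vov = Vgs - Vt = 1.3 - 0.6 = 0.7 V
Step 2: W/L = 5/6 = 0.833333
Step 3: Id = 0.5 * 760 * 2.654e-07 * 0.833333 * 0.7^2
Step 4: Id = 4.12e-05 A

4.12e-05


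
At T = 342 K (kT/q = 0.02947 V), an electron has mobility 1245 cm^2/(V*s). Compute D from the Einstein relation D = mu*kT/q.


Step 1: D = mu * (kT/q)
Step 2: D = 1245 * 0.02947
Step 3: D = 36.69 cm^2/s

36.69


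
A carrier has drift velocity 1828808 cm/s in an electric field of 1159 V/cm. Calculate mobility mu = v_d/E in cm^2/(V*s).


Step 1: mu = v_d / E
Step 2: mu = 1828808 / 1159
Step 3: mu = 1577.92 cm^2/(V*s)

1577.92


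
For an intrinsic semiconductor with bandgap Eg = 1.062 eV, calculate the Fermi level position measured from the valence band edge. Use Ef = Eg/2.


Step 1: For an intrinsic semiconductor, the Fermi level sits at midgap.
Step 2: Ef = Eg / 2 = 1.062 / 2 = 0.531 eV

0.531


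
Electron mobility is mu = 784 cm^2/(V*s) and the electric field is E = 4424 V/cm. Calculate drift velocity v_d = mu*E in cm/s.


Step 1: v_d = mu * E
Step 2: v_d = 784 * 4424 = 3468416
Step 3: v_d = 3.47e+06 cm/s

3.47e+06


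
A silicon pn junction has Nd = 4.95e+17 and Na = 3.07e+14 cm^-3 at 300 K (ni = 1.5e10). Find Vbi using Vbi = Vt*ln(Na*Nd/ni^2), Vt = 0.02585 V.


Step 1: Compute Na*Nd/ni^2 = 3.07e+14 * 4.95e+17 / (1.5e10)^2 = 6.7540e+11
Step 2: ln(6.7540e+11) = 27.2386
Step 3: Vbi = 0.02585 * 27.2386 = 0.704 V

0.704


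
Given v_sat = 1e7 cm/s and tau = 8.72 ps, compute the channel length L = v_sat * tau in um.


Step 1: tau in seconds = 8.72 ps * 1e-12 = 8.7200e-12 s
Step 2: L = v_sat * tau = 1e7 * 8.7200e-12 = 8.7200e-05 cm
Step 3: L in um = 8.7200e-05 * 1e4 = 0.872 um

0.872


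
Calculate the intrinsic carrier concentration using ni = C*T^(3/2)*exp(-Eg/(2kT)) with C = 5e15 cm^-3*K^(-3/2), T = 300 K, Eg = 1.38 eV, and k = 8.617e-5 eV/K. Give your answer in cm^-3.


Step 1: Compute kT = 8.617e-5 * 300 = 0.025851 eV
Step 2: Exponent = -Eg/(2kT) = -1.38/(2*0.025851) = -26.69142
Step 3: T^(3/2) = 300^1.5 = 5196.15
Step 4: ni = 5e15 * 5196.15 * exp(-26.69142) = 6.65e+07 cm^-3

6.65e+07


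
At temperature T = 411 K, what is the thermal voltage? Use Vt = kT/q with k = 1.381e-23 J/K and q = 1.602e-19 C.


Step 1: kT = 1.381e-23 * 411 = 5.67591e-21 J
Step 2: Vt = kT/q = 5.67591e-21 / 1.602e-19
Step 3: Vt = 0.03543 V

0.03543


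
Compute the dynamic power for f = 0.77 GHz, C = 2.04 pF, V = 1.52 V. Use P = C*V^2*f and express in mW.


Step 1: V^2 = 1.52^2 = 2.3104 V^2
Step 2: P = C*V^2*f = 2.04e-12 F * 2.3104 * 0.77e9 Hz
Step 3: P = 3.62917632e-03 W
Step 4: P = 3.629 mW

3.629


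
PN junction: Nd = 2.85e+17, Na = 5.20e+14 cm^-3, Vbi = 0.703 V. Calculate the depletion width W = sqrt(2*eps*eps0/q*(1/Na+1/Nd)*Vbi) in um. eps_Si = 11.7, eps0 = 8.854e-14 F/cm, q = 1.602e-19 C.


Step 1: 1/Na + 1/Nd = 1/5.20e+14 + 1/2.85e+17 = 1.92659e-15
Step 2: 2*eps*eps0/q = 2*11.7*8.854e-14/1.602e-19 = 1.293281e+07
Step 3: W^2 = 1.293281e+07 * 1.92659e-15 * 0.703 = 1.75161e-08
Step 4: W = sqrt(1.75161e-08) = 1.323e-04 cm = 1.323 um

1.323


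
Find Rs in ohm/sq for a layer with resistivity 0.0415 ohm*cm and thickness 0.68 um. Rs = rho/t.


Step 1: Convert thickness to cm: t = 0.68 um = 6.8000e-05 cm
Step 2: Rs = rho / t = 0.0415 / 6.8000e-05
Step 3: Rs = 610.3 ohm/sq

610.3


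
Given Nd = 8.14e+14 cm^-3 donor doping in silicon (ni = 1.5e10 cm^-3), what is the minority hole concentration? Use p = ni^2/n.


Step 1: Since Nd >> ni, n ≈ Nd = 8.14e+14 cm^-3
Step 2: p = ni^2 / n = (1.5e10)^2 / 8.14e+14
Step 3: p = 2.25e20 / 8.14e+14 = 2.76e+05 cm^-3

2.76e+05


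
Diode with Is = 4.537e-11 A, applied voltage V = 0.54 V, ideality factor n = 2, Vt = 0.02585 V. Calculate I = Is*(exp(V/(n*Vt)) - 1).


Step 1: V/(n*Vt) = 0.54/(2*0.02585) = 10.4449
Step 2: exp(10.4449) = 3.4369e+04
Step 3: I = 4.537e-11 * (3.4369e+04 - 1) = 1.56e-06 A

1.56e-06


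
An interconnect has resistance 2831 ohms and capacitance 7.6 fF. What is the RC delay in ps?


Step 1: tau = R * C
Step 2: tau = 2831 * 7.6 fF = 2831 * 7.6e-15 F
Step 3: tau = 2.15156e-11 s = 21.5156 ps

21.5156


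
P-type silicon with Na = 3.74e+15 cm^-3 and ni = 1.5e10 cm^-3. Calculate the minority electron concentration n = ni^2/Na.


Step 1: Majority hole concentration p ≈ Na = 3.74e+15 cm^-3
Step 2: n = ni^2 / Na = (1.5e10)^2 / 3.74e+15
Step 3: n = 6.02e+04 cm^-3

6.02e+04


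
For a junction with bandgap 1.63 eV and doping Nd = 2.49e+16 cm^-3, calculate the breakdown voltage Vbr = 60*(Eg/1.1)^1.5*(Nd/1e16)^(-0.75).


Step 1: Eg/1.1 = 1.63/1.1 = 1.481818
Step 2: (Eg/1.1)^1.5 = 1.481818^1.5 = 1.803816
Step 3: (Nd/1e16)^(-0.75) = (2.49)^(-0.75) = 0.504488
Step 4: Vbr = 60 * 1.803816 * 0.504488 = 54.6 V

54.6


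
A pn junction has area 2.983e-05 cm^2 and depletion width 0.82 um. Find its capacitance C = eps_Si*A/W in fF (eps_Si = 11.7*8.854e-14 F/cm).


Step 1: eps_Si = 11.7 * 8.854e-14 = 1.035918e-12 F/cm
Step 2: W in cm = 0.82 * 1e-4 = 8.20e-05 cm
Step 3: C = 1.035918e-12 * 2.983e-05 / 8.20e-05 = 3.768468e-13 F
Step 4: C = 376.85 fF

376.85


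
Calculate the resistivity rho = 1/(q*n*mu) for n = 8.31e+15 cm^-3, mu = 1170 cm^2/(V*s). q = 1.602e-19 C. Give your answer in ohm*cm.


Step 1: sigma = q * n * mu = 1.602e-19 * 8.31e+15 * 1170 = 1.55758e+00 S/cm
Step 2: rho = 1 / sigma = 1 / 1.55758e+00 = 0.642 ohm*cm

0.642


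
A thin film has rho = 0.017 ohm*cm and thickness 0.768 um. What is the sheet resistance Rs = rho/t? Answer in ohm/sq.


Step 1: Convert thickness to cm: t = 0.768 um = 7.6800e-05 cm
Step 2: Rs = rho / t = 0.017 / 7.6800e-05
Step 3: Rs = 221.4 ohm/sq

221.4


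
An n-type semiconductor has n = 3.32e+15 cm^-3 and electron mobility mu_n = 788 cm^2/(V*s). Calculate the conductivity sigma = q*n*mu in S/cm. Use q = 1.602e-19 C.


Step 1: sigma = q * n * mu
Step 2: sigma = 1.602e-19 * 3.32e+15 * 788
Step 3: sigma = 4.191e-01 S/cm

4.191e-01


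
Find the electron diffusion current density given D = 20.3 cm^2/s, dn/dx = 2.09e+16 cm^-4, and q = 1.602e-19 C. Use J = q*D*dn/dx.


Step 1: J = q * D * (dn/dx)
Step 2: J = 1.602e-19 * 20.3 * 2.09e+16
Step 3: J = 6.80e-02 A/cm^2

6.80e-02


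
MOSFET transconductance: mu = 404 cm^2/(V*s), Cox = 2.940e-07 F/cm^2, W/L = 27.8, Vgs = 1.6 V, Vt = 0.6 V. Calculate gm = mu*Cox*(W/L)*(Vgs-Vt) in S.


Step 1: Vov = Vgs - Vt = 1.6 - 0.6 = 1.0 V
Step 2: gm = mu * Cox * (W/L) * Vov
Step 3: gm = 404 * 2.940e-07 * 27.8 * 1.0 = 3.30e-03 S

3.30e-03


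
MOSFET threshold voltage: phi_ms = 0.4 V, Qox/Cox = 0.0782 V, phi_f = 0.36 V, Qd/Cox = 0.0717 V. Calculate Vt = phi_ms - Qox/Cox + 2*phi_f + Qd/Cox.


Step 1: Vt = phi_ms - Qox/Cox + 2*phi_f + Qd/Cox
Step 2: Vt = 0.4 - 0.0782 + 2*0.36 + 0.0717
Step 3: Vt = 0.4 - 0.0782 + 0.72 + 0.0717
Step 4: Vt = 1.1135 V

1.1135


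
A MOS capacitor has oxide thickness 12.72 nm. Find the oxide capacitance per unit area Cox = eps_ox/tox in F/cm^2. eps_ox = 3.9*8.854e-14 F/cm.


Step 1: eps_ox = 3.9 * 8.854e-14 = 3.45306e-13 F/cm
Step 2: tox in cm = 12.72 nm * 1e-7 = 1.2720e-06 cm
Step 3: Cox = 3.45306e-13 / 1.2720e-06 = 2.71e-07 F/cm^2

2.71e-07


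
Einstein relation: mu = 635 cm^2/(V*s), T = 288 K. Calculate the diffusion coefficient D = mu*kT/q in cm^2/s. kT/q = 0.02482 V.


Step 1: D = mu * (kT/q)
Step 2: D = 635 * 0.02482
Step 3: D = 15.76 cm^2/s

15.76


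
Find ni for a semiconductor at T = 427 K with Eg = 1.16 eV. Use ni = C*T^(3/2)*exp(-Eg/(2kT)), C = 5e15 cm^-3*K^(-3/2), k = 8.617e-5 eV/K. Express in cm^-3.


Step 1: Compute kT = 8.617e-5 * 427 = 0.03679459 eV
Step 2: Exponent = -Eg/(2kT) = -1.16/(2*0.03679459) = -15.76319
Step 3: T^(3/2) = 427^1.5 = 8823.52
Step 4: ni = 5e15 * 8823.52 * exp(-15.76319) = 6.29e+12 cm^-3

6.29e+12


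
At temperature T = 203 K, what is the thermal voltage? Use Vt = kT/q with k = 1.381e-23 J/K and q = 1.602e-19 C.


Step 1: kT = 1.381e-23 * 203 = 2.80343e-21 J
Step 2: Vt = kT/q = 2.80343e-21 / 1.602e-19
Step 3: Vt = 0.0175 V

0.0175


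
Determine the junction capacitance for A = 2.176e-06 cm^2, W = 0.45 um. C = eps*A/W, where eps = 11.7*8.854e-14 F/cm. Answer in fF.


Step 1: eps_Si = 11.7 * 8.854e-14 = 1.035918e-12 F/cm
Step 2: W in cm = 0.45 * 1e-4 = 4.50e-05 cm
Step 3: C = 1.035918e-12 * 2.176e-06 / 4.50e-05 = 5.009239e-14 F
Step 4: C = 50.09 fF

50.09


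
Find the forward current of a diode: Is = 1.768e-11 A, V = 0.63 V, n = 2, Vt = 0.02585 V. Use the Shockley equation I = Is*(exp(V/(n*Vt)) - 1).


Step 1: V/(n*Vt) = 0.63/(2*0.02585) = 12.1857
Step 2: exp(12.1857) = 1.9597e+05
Step 3: I = 1.768e-11 * (1.9597e+05 - 1) = 3.46e-06 A

3.46e-06


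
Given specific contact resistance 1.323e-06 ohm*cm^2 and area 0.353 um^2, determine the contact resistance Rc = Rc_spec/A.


Step 1: Convert area to cm^2: 0.353 um^2 = 3.5300e-09 cm^2
Step 2: Rc = Rc_spec / A = 1.323e-06 / 3.5300e-09
Step 3: Rc = 3.75e+02 ohms

3.75e+02


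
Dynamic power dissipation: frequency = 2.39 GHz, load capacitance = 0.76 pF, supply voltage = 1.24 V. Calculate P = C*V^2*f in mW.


Step 1: V^2 = 1.24^2 = 1.5376 V^2
Step 2: P = C*V^2*f = 0.76e-12 F * 1.5376 * 2.39e9 Hz
Step 3: P = 2.79289664e-03 W
Step 4: P = 2.793 mW

2.793


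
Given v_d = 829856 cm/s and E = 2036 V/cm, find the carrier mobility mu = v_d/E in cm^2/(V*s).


Step 1: mu = v_d / E
Step 2: mu = 829856 / 2036
Step 3: mu = 407.59 cm^2/(V*s)

407.59


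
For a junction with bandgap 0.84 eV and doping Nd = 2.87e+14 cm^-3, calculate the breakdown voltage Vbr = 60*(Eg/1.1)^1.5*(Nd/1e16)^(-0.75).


Step 1: Eg/1.1 = 0.84/1.1 = 0.763636
Step 2: (Eg/1.1)^1.5 = 0.763636^1.5 = 0.667313
Step 3: (Nd/1e16)^(-0.75) = (0.0287)^(-0.75) = 14.341302
Step 4: Vbr = 60 * 0.667313 * 14.341302 = 574.2 V

574.2


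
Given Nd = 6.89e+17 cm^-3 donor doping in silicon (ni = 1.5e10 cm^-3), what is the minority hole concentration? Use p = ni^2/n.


Step 1: Since Nd >> ni, n ≈ Nd = 6.89e+17 cm^-3
Step 2: p = ni^2 / n = (1.5e10)^2 / 6.89e+17
Step 3: p = 2.25e20 / 6.89e+17 = 3.27e+02 cm^-3

3.27e+02


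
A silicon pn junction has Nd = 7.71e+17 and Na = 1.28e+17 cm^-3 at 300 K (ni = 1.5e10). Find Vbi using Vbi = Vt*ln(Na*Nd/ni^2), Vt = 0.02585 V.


Step 1: Compute Na*Nd/ni^2 = 1.28e+17 * 7.71e+17 / (1.5e10)^2 = 4.3861e+14
Step 2: ln(4.3861e+14) = 33.7146
Step 3: Vbi = 0.02585 * 33.7146 = 0.872 V

0.872


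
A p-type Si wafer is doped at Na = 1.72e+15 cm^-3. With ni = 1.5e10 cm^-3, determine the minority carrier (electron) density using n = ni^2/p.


Step 1: Majority hole concentration p ≈ Na = 1.72e+15 cm^-3
Step 2: n = ni^2 / Na = (1.5e10)^2 / 1.72e+15
Step 3: n = 1.31e+05 cm^-3

1.31e+05


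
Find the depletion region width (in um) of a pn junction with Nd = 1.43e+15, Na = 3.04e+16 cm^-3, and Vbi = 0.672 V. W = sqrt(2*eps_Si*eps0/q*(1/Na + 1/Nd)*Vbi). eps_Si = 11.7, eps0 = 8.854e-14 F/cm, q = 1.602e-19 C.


Step 1: 1/Na + 1/Nd = 1/3.04e+16 + 1/1.43e+15 = 7.32195e-16
Step 2: 2*eps*eps0/q = 2*11.7*8.854e-14/1.602e-19 = 1.293281e+07
Step 3: W^2 = 1.293281e+07 * 7.32195e-16 * 0.672 = 6.36340e-09
Step 4: W = sqrt(6.36340e-09) = 7.977e-05 cm = 0.7977 um

0.7977


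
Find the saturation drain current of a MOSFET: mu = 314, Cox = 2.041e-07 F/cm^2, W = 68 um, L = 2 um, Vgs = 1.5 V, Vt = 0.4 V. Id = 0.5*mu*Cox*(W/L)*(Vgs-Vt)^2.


Step 1: Overdrive voltage Vov = Vgs - Vt = 1.5 - 0.4 = 1.1 V
Step 2: W/L = 68/2 = 34
Step 3: Id = 0.5 * 314 * 2.041e-07 * 34 * 1.1^2
Step 4: Id = 1.32e-03 A

1.32e-03


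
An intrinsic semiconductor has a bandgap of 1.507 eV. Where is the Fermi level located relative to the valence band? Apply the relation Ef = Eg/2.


Step 1: For an intrinsic semiconductor, the Fermi level sits at midgap.
Step 2: Ef = Eg / 2 = 1.507 / 2 = 0.7535 eV

0.7535


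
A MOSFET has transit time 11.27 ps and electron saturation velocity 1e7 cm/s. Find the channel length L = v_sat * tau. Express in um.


Step 1: tau in seconds = 11.27 ps * 1e-12 = 1.1270e-11 s
Step 2: L = v_sat * tau = 1e7 * 1.1270e-11 = 1.1270e-04 cm
Step 3: L in um = 1.1270e-04 * 1e4 = 1.127 um

1.127


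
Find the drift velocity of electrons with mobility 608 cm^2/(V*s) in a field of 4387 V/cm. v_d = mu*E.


Step 1: v_d = mu * E
Step 2: v_d = 608 * 4387 = 2667296
Step 3: v_d = 2.67e+06 cm/s

2.67e+06


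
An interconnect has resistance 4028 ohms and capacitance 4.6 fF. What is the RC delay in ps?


Step 1: tau = R * C
Step 2: tau = 4028 * 4.6 fF = 4028 * 4.6e-15 F
Step 3: tau = 1.85288e-11 s = 18.5288 ps

18.5288


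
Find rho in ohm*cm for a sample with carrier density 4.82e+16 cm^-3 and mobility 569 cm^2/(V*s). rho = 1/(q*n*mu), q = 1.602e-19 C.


Step 1: sigma = q * n * mu = 1.602e-19 * 4.82e+16 * 569 = 4.39361e+00 S/cm
Step 2: rho = 1 / sigma = 1 / 4.39361e+00 = 0.2276 ohm*cm

0.2276


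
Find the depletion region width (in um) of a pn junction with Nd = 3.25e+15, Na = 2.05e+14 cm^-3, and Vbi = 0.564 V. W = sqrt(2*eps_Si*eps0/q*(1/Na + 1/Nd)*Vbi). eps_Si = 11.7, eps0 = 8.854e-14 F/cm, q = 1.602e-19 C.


Step 1: 1/Na + 1/Nd = 1/2.05e+14 + 1/3.25e+15 = 5.18574e-15
Step 2: 2*eps*eps0/q = 2*11.7*8.854e-14/1.602e-19 = 1.293281e+07
Step 3: W^2 = 1.293281e+07 * 5.18574e-15 * 0.564 = 3.78253e-08
Step 4: W = sqrt(3.78253e-08) = 1.945e-04 cm = 1.945 um

1.945


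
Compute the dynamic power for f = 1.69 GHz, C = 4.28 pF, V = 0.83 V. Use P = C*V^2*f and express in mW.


Step 1: V^2 = 0.83^2 = 0.6889 V^2
Step 2: P = C*V^2*f = 4.28e-12 F * 0.6889 * 1.69e9 Hz
Step 3: P = 4.98295148e-03 W
Step 4: P = 4.983 mW

4.983


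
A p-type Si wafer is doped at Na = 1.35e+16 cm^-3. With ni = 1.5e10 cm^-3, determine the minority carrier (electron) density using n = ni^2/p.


Step 1: Majority hole concentration p ≈ Na = 1.35e+16 cm^-3
Step 2: n = ni^2 / Na = (1.5e10)^2 / 1.35e+16
Step 3: n = 1.67e+04 cm^-3

1.67e+04


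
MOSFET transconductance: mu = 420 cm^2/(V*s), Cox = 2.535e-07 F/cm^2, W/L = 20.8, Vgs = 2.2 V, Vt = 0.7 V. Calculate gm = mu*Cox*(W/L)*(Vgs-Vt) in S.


Step 1: Vov = Vgs - Vt = 2.2 - 0.7 = 1.5 V
Step 2: gm = mu * Cox * (W/L) * Vov
Step 3: gm = 420 * 2.535e-07 * 20.8 * 1.5 = 3.32e-03 S

3.32e-03


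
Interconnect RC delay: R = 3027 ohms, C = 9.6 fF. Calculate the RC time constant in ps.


Step 1: tau = R * C
Step 2: tau = 3027 * 9.6 fF = 3027 * 9.6e-15 F
Step 3: tau = 2.90592e-11 s = 29.0592 ps

29.0592


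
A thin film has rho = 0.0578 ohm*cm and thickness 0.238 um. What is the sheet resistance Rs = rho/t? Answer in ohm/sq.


Step 1: Convert thickness to cm: t = 0.238 um = 2.3800e-05 cm
Step 2: Rs = rho / t = 0.0578 / 2.3800e-05
Step 3: Rs = 2428.6 ohm/sq

2428.6


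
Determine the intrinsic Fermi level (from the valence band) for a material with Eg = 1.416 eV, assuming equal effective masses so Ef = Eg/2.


Step 1: For an intrinsic semiconductor, the Fermi level sits at midgap.
Step 2: Ef = Eg / 2 = 1.416 / 2 = 0.708 eV

0.708


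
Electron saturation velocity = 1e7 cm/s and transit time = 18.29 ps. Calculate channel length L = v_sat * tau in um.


Step 1: tau in seconds = 18.29 ps * 1e-12 = 1.8290e-11 s
Step 2: L = v_sat * tau = 1e7 * 1.8290e-11 = 1.8290e-04 cm
Step 3: L in um = 1.8290e-04 * 1e4 = 1.829 um

1.829


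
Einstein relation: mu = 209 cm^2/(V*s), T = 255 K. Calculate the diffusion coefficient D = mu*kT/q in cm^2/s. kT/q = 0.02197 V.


Step 1: D = mu * (kT/q)
Step 2: D = 209 * 0.02197
Step 3: D = 4.59 cm^2/s

4.59


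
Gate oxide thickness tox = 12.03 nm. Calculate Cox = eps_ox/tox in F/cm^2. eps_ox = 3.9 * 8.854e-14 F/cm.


Step 1: eps_ox = 3.9 * 8.854e-14 = 3.45306e-13 F/cm
Step 2: tox in cm = 12.03 nm * 1e-7 = 1.2030e-06 cm
Step 3: Cox = 3.45306e-13 / 1.2030e-06 = 2.87e-07 F/cm^2

2.87e-07


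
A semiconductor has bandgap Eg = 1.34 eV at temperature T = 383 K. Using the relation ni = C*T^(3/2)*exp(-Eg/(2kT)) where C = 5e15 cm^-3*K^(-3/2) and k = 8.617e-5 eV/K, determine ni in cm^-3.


Step 1: Compute kT = 8.617e-5 * 383 = 0.03300311 eV
Step 2: Exponent = -Eg/(2kT) = -1.34/(2*0.03300311) = -20.30112
Step 3: T^(3/2) = 383^1.5 = 7495.46
Step 4: ni = 5e15 * 7495.46 * exp(-20.30112) = 5.72e+10 cm^-3

5.72e+10


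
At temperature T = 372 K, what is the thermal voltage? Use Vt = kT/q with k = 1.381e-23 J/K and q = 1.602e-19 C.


Step 1: kT = 1.381e-23 * 372 = 5.13732e-21 J
Step 2: Vt = kT/q = 5.13732e-21 / 1.602e-19
Step 3: Vt = 0.03207 V

0.03207


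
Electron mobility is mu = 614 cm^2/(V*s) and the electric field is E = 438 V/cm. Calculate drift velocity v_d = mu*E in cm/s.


Step 1: v_d = mu * E
Step 2: v_d = 614 * 438 = 268932
Step 3: v_d = 2.69e+05 cm/s

2.69e+05


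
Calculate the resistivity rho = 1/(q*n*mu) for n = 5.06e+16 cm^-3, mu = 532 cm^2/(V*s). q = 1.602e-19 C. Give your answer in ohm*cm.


Step 1: sigma = q * n * mu = 1.602e-19 * 5.06e+16 * 532 = 4.31246e+00 S/cm
Step 2: rho = 1 / sigma = 1 / 4.31246e+00 = 0.2319 ohm*cm

0.2319


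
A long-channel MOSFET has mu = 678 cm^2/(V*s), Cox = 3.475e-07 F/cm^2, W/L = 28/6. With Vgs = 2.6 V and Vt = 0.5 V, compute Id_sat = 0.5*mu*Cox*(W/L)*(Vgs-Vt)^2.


Step 1: Overdrive voltage Vov = Vgs - Vt = 2.6 - 0.5 = 2.1 V
Step 2: W/L = 28/6 = 4.66667
Step 3: Id = 0.5 * 678 * 3.475e-07 * 4.66667 * 2.1^2
Step 4: Id = 2.42e-03 A

2.42e-03


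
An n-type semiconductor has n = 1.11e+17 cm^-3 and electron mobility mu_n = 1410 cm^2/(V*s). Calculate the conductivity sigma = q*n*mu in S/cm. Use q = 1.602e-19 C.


Step 1: sigma = q * n * mu
Step 2: sigma = 1.602e-19 * 1.11e+17 * 1410
Step 3: sigma = 2.507e+01 S/cm

2.507e+01


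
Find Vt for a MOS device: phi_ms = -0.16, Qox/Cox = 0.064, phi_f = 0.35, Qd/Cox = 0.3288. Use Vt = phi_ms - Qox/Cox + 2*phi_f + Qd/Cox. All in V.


Step 1: Vt = phi_ms - Qox/Cox + 2*phi_f + Qd/Cox
Step 2: Vt = -0.16 - 0.064 + 2*0.35 + 0.3288
Step 3: Vt = -0.16 - 0.064 + 0.7 + 0.3288
Step 4: Vt = 0.8048 V

0.8048


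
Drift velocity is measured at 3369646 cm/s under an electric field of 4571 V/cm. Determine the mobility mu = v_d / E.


Step 1: mu = v_d / E
Step 2: mu = 3369646 / 4571
Step 3: mu = 737.18 cm^2/(V*s)

737.18


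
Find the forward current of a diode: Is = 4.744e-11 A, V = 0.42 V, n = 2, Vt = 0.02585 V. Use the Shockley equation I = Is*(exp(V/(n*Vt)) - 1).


Step 1: V/(n*Vt) = 0.42/(2*0.02585) = 8.1238
Step 2: exp(8.1238) = 3.3738e+03
Step 3: I = 4.744e-11 * (3.3738e+03 - 1) = 1.60e-07 A

1.60e-07


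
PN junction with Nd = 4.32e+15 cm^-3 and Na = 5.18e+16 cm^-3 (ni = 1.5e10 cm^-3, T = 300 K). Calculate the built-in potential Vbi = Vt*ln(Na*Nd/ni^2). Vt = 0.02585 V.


Step 1: Compute Na*Nd/ni^2 = 5.18e+16 * 4.32e+15 / (1.5e10)^2 = 9.9456e+11
Step 2: ln(9.9456e+11) = 27.6256
Step 3: Vbi = 0.02585 * 27.6256 = 0.714 V

0.714


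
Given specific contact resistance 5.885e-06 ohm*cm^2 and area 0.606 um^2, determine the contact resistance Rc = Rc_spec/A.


Step 1: Convert area to cm^2: 0.606 um^2 = 6.0600e-09 cm^2
Step 2: Rc = Rc_spec / A = 5.885e-06 / 6.0600e-09
Step 3: Rc = 9.71e+02 ohms

9.71e+02


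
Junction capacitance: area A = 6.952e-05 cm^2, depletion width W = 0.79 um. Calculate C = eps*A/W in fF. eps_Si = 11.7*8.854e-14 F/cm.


Step 1: eps_Si = 11.7 * 8.854e-14 = 1.035918e-12 F/cm
Step 2: W in cm = 0.79 * 1e-4 = 7.90e-05 cm
Step 3: C = 1.035918e-12 * 6.952e-05 / 7.90e-05 = 9.116078e-13 F
Step 4: C = 911.61 fF

911.61


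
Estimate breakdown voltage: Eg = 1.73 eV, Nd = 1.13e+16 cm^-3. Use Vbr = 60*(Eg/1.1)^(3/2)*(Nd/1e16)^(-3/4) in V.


Step 1: Eg/1.1 = 1.73/1.1 = 1.572727
Step 2: (Eg/1.1)^1.5 = 1.572727^1.5 = 1.972332
Step 3: (Nd/1e16)^(-0.75) = (1.13)^(-0.75) = 0.912412
Step 4: Vbr = 60 * 1.972332 * 0.912412 = 108.0 V

108.0


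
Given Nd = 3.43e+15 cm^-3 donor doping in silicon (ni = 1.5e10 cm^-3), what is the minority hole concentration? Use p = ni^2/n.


Step 1: Since Nd >> ni, n ≈ Nd = 3.43e+15 cm^-3
Step 2: p = ni^2 / n = (1.5e10)^2 / 3.43e+15
Step 3: p = 2.25e20 / 3.43e+15 = 6.56e+04 cm^-3

6.56e+04


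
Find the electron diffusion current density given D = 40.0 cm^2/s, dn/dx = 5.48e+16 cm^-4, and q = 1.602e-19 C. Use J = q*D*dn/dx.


Step 1: J = q * D * (dn/dx)
Step 2: J = 1.602e-19 * 40.0 * 5.48e+16
Step 3: J = 3.51e-01 A/cm^2

3.51e-01


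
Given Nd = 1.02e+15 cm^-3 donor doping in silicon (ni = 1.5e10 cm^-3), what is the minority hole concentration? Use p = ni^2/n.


Step 1: Since Nd >> ni, n ≈ Nd = 1.02e+15 cm^-3
Step 2: p = ni^2 / n = (1.5e10)^2 / 1.02e+15
Step 3: p = 2.25e20 / 1.02e+15 = 2.21e+05 cm^-3

2.21e+05


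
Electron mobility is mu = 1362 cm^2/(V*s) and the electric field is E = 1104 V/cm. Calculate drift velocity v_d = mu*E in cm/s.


Step 1: v_d = mu * E
Step 2: v_d = 1362 * 1104 = 1503648
Step 3: v_d = 1.50e+06 cm/s

1.50e+06


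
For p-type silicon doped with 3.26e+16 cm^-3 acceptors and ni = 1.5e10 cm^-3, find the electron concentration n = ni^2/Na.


Step 1: Majority hole concentration p ≈ Na = 3.26e+16 cm^-3
Step 2: n = ni^2 / Na = (1.5e10)^2 / 3.26e+16
Step 3: n = 6.90e+03 cm^-3

6.90e+03


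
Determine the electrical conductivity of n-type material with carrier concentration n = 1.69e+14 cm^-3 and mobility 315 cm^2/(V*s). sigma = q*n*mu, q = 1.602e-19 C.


Step 1: sigma = q * n * mu
Step 2: sigma = 1.602e-19 * 1.69e+14 * 315
Step 3: sigma = 8.528e-03 S/cm

8.528e-03


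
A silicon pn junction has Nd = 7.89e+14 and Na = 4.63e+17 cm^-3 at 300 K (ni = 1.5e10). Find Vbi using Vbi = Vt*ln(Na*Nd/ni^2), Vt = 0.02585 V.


Step 1: Compute Na*Nd/ni^2 = 4.63e+17 * 7.89e+14 / (1.5e10)^2 = 1.6236e+12
Step 2: ln(1.6236e+12) = 28.1157
Step 3: Vbi = 0.02585 * 28.1157 = 0.727 V

0.727


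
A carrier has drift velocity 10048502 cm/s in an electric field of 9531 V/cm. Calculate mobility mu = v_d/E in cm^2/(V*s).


Step 1: mu = v_d / E
Step 2: mu = 10048502 / 9531
Step 3: mu = 1054.3 cm^2/(V*s)

1054.3


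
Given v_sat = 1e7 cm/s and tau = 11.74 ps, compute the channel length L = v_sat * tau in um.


Step 1: tau in seconds = 11.74 ps * 1e-12 = 1.1740e-11 s
Step 2: L = v_sat * tau = 1e7 * 1.1740e-11 = 1.1740e-04 cm
Step 3: L in um = 1.1740e-04 * 1e4 = 1.174 um

1.174


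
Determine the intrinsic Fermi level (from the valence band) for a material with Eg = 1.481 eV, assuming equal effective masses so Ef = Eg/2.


Step 1: For an intrinsic semiconductor, the Fermi level sits at midgap.
Step 2: Ef = Eg / 2 = 1.481 / 2 = 0.7405 eV

0.7405


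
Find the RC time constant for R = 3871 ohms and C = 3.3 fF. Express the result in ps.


Step 1: tau = R * C
Step 2: tau = 3871 * 3.3 fF = 3871 * 3.3e-15 F
Step 3: tau = 1.27743e-11 s = 12.7743 ps

12.7743


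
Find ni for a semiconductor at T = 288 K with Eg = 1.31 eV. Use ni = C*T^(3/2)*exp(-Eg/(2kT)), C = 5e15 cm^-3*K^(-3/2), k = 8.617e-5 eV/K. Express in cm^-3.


Step 1: Compute kT = 8.617e-5 * 288 = 0.02481696 eV
Step 2: Exponent = -Eg/(2kT) = -1.31/(2*0.02481696) = -26.39324
Step 3: T^(3/2) = 288^1.5 = 4887.52
Step 4: ni = 5e15 * 4887.52 * exp(-26.39324) = 8.43e+07 cm^-3

8.43e+07


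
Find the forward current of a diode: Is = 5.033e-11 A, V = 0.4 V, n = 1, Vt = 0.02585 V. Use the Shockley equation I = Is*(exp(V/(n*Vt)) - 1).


Step 1: V/(n*Vt) = 0.4/(1*0.02585) = 15.4739
Step 2: exp(15.4739) = 5.2508e+06
Step 3: I = 5.033e-11 * (5.2508e+06 - 1) = 2.64e-04 A

2.64e-04


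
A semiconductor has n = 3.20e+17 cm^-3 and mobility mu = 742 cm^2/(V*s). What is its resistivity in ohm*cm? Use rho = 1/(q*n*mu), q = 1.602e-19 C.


Step 1: sigma = q * n * mu = 1.602e-19 * 3.20e+17 * 742 = 3.80379e+01 S/cm
Step 2: rho = 1 / sigma = 1 / 3.80379e+01 = 0.02629 ohm*cm

0.02629


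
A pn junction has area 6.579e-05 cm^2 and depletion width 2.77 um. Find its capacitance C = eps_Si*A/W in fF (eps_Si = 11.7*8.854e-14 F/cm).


Step 1: eps_Si = 11.7 * 8.854e-14 = 1.035918e-12 F/cm
Step 2: W in cm = 2.77 * 1e-4 = 2.77e-04 cm
Step 3: C = 1.035918e-12 * 6.579e-05 / 2.77e-04 = 2.460399e-13 F
Step 4: C = 246.04 fF

246.04


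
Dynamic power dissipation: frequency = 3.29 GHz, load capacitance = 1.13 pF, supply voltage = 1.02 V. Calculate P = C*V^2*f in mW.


Step 1: V^2 = 1.02^2 = 1.0404 V^2
Step 2: P = C*V^2*f = 1.13e-12 F * 1.0404 * 3.29e9 Hz
Step 3: P = 3.86789508e-03 W
Step 4: P = 3.868 mW

3.868


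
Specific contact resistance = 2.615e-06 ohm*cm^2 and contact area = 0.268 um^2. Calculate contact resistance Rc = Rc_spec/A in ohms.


Step 1: Convert area to cm^2: 0.268 um^2 = 2.6800e-09 cm^2
Step 2: Rc = Rc_spec / A = 2.615e-06 / 2.6800e-09
Step 3: Rc = 9.76e+02 ohms

9.76e+02


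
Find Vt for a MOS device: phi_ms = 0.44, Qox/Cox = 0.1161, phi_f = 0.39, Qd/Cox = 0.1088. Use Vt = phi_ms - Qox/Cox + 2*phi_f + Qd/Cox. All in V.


Step 1: Vt = phi_ms - Qox/Cox + 2*phi_f + Qd/Cox
Step 2: Vt = 0.44 - 0.1161 + 2*0.39 + 0.1088
Step 3: Vt = 0.44 - 0.1161 + 0.78 + 0.1088
Step 4: Vt = 1.2127 V

1.2127


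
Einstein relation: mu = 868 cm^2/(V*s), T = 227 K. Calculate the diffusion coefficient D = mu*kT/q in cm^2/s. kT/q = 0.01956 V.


Step 1: D = mu * (kT/q)
Step 2: D = 868 * 0.01956
Step 3: D = 16.98 cm^2/s

16.98


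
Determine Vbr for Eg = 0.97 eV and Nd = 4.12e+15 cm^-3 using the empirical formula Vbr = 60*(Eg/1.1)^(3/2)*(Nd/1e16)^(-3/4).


Step 1: Eg/1.1 = 0.97/1.1 = 0.881818
Step 2: (Eg/1.1)^1.5 = 0.881818^1.5 = 0.828073
Step 3: (Nd/1e16)^(-0.75) = (0.412)^(-0.75) = 1.944586
Step 4: Vbr = 60 * 0.828073 * 1.944586 = 96.6 V

96.6


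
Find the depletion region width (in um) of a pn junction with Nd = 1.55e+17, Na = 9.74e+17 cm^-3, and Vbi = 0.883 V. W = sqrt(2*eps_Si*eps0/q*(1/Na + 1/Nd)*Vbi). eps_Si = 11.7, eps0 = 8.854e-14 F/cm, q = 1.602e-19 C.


Step 1: 1/Na + 1/Nd = 1/9.74e+17 + 1/1.55e+17 = 7.47831e-18
Step 2: 2*eps*eps0/q = 2*11.7*8.854e-14/1.602e-19 = 1.293281e+07
Step 3: W^2 = 1.293281e+07 * 7.47831e-18 * 0.883 = 8.53998e-11
Step 4: W = sqrt(8.53998e-11) = 9.241e-06 cm = 0.09241 um

0.09241


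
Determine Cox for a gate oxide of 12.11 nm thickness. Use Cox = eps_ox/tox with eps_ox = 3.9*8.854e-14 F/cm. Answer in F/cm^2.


Step 1: eps_ox = 3.9 * 8.854e-14 = 3.45306e-13 F/cm
Step 2: tox in cm = 12.11 nm * 1e-7 = 1.2110e-06 cm
Step 3: Cox = 3.45306e-13 / 1.2110e-06 = 2.85e-07 F/cm^2

2.85e-07


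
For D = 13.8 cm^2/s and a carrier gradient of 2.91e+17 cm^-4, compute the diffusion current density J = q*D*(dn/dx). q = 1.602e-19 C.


Step 1: J = q * D * (dn/dx)
Step 2: J = 1.602e-19 * 13.8 * 2.91e+17
Step 3: J = 6.43e-01 A/cm^2

6.43e-01


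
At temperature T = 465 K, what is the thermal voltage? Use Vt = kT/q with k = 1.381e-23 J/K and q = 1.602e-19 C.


Step 1: kT = 1.381e-23 * 465 = 6.42165e-21 J
Step 2: Vt = kT/q = 6.42165e-21 / 1.602e-19
Step 3: Vt = 0.04009 V

0.04009


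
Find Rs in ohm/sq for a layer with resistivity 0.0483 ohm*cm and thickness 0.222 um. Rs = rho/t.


Step 1: Convert thickness to cm: t = 0.222 um = 2.2200e-05 cm
Step 2: Rs = rho / t = 0.0483 / 2.2200e-05
Step 3: Rs = 2175.7 ohm/sq

2175.7


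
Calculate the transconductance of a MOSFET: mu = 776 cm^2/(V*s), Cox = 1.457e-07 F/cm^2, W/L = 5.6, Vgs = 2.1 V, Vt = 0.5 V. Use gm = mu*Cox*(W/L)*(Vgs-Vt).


Step 1: Vov = Vgs - Vt = 2.1 - 0.5 = 1.6 V
Step 2: gm = mu * Cox * (W/L) * Vov
Step 3: gm = 776 * 1.457e-07 * 5.6 * 1.6 = 1.01e-03 S

1.01e-03


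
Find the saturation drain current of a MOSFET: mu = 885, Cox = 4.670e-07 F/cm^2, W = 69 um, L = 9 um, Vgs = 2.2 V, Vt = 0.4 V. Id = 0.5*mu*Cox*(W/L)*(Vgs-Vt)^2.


Step 1: Overdrive voltage Vov = Vgs - Vt = 2.2 - 0.4 = 1.8 V
Step 2: W/L = 69/9 = 7.66667
Step 3: Id = 0.5 * 885 * 4.670e-07 * 7.66667 * 1.8^2
Step 4: Id = 5.13e-03 A

5.13e-03


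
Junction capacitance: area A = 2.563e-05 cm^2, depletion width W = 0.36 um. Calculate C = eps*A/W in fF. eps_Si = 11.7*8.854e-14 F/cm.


Step 1: eps_Si = 11.7 * 8.854e-14 = 1.035918e-12 F/cm
Step 2: W in cm = 0.36 * 1e-4 = 3.60e-05 cm
Step 3: C = 1.035918e-12 * 2.563e-05 / 3.60e-05 = 7.375161e-13 F
Step 4: C = 737.52 fF

737.52


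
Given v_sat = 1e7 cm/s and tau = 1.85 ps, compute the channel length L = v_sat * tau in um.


Step 1: tau in seconds = 1.85 ps * 1e-12 = 1.8500e-12 s
Step 2: L = v_sat * tau = 1e7 * 1.8500e-12 = 1.8500e-05 cm
Step 3: L in um = 1.8500e-05 * 1e4 = 0.185 um

0.185


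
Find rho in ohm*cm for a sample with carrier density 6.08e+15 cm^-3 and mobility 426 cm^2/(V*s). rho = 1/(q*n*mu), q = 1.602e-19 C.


Step 1: sigma = q * n * mu = 1.602e-19 * 6.08e+15 * 426 = 4.14931e-01 S/cm
Step 2: rho = 1 / sigma = 1 / 4.14931e-01 = 2.41 ohm*cm

2.41


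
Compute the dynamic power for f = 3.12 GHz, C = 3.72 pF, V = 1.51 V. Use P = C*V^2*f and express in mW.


Step 1: V^2 = 1.51^2 = 2.2801 V^2
Step 2: P = C*V^2*f = 3.72e-12 F * 2.2801 * 3.12e9 Hz
Step 3: P = 2.646375264e-02 W
Step 4: P = 26.464 mW

26.464


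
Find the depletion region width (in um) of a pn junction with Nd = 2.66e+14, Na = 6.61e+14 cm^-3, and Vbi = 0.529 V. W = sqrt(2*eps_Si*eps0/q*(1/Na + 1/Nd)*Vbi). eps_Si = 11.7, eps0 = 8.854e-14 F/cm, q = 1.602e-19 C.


Step 1: 1/Na + 1/Nd = 1/6.61e+14 + 1/2.66e+14 = 5.27226e-15
Step 2: 2*eps*eps0/q = 2*11.7*8.854e-14/1.602e-19 = 1.293281e+07
Step 3: W^2 = 1.293281e+07 * 5.27226e-15 * 0.529 = 3.60699e-08
Step 4: W = sqrt(3.60699e-08) = 1.899e-04 cm = 1.899 um

1.899


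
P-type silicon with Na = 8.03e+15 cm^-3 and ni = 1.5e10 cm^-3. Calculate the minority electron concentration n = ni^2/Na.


Step 1: Majority hole concentration p ≈ Na = 8.03e+15 cm^-3
Step 2: n = ni^2 / Na = (1.5e10)^2 / 8.03e+15
Step 3: n = 2.80e+04 cm^-3

2.80e+04


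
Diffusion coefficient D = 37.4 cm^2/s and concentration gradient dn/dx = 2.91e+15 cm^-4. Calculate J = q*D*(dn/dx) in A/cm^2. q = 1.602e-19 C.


Step 1: J = q * D * (dn/dx)
Step 2: J = 1.602e-19 * 37.4 * 2.91e+15
Step 3: J = 1.74e-02 A/cm^2

1.74e-02


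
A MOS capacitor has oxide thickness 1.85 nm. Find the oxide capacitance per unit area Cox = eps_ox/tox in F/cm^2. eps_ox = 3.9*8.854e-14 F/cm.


Step 1: eps_ox = 3.9 * 8.854e-14 = 3.45306e-13 F/cm
Step 2: tox in cm = 1.85 nm * 1e-7 = 1.8500e-07 cm
Step 3: Cox = 3.45306e-13 / 1.8500e-07 = 1.87e-06 F/cm^2

1.87e-06


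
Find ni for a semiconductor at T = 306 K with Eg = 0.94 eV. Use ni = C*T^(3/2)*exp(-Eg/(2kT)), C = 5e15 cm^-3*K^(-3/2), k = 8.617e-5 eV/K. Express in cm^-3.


Step 1: Compute kT = 8.617e-5 * 306 = 0.02636802 eV
Step 2: Exponent = -Eg/(2kT) = -0.94/(2*0.02636802) = -17.82462
Step 3: T^(3/2) = 306^1.5 = 5352.81
Step 4: ni = 5e15 * 5352.81 * exp(-17.82462) = 4.86e+11 cm^-3

4.86e+11


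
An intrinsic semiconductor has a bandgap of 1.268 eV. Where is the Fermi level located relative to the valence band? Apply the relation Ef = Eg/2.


Step 1: For an intrinsic semiconductor, the Fermi level sits at midgap.
Step 2: Ef = Eg / 2 = 1.268 / 2 = 0.634 eV

0.634


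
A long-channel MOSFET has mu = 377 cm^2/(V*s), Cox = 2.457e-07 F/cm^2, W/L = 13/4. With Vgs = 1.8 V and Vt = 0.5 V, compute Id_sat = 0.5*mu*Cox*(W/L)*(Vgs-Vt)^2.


Step 1: Overdrive voltage Vov = Vgs - Vt = 1.8 - 0.5 = 1.3 V
Step 2: W/L = 13/4 = 3.25
Step 3: Id = 0.5 * 377 * 2.457e-07 * 3.25 * 1.3^2
Step 4: Id = 2.54e-04 A

2.54e-04


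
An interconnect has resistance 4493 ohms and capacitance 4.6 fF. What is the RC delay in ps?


Step 1: tau = R * C
Step 2: tau = 4493 * 4.6 fF = 4493 * 4.6e-15 F
Step 3: tau = 2.06678e-11 s = 20.6678 ps

20.6678


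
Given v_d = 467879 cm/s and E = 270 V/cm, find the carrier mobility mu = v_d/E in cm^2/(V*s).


Step 1: mu = v_d / E
Step 2: mu = 467879 / 270
Step 3: mu = 1732.89 cm^2/(V*s)

1732.89


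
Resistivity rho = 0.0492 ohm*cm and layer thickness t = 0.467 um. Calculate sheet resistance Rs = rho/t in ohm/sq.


Step 1: Convert thickness to cm: t = 0.467 um = 4.6700e-05 cm
Step 2: Rs = rho / t = 0.0492 / 4.6700e-05
Step 3: Rs = 1053.5 ohm/sq

1053.5


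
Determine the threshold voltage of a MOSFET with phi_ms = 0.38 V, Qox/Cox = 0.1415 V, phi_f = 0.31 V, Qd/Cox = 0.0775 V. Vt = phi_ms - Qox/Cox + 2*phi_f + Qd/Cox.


Step 1: Vt = phi_ms - Qox/Cox + 2*phi_f + Qd/Cox
Step 2: Vt = 0.38 - 0.1415 + 2*0.31 + 0.0775
Step 3: Vt = 0.38 - 0.1415 + 0.62 + 0.0775
Step 4: Vt = 0.936 V

0.936


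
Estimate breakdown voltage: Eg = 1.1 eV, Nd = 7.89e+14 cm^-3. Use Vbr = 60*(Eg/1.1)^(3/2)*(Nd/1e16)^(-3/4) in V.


Step 1: Eg/1.1 = 1.1/1.1 = 1.000000
Step 2: (Eg/1.1)^1.5 = 1.000000^1.5 = 1.000000
Step 3: (Nd/1e16)^(-0.75) = (0.0789)^(-0.75) = 6.717261
Step 4: Vbr = 60 * 1.000000 * 6.717261 = 403.0 V

403.0


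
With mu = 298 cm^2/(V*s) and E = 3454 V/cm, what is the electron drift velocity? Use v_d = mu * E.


Step 1: v_d = mu * E
Step 2: v_d = 298 * 3454 = 1029292
Step 3: v_d = 1.03e+06 cm/s

1.03e+06


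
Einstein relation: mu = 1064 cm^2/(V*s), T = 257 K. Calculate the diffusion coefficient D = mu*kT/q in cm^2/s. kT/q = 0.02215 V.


Step 1: D = mu * (kT/q)
Step 2: D = 1064 * 0.02215
Step 3: D = 23.57 cm^2/s

23.57


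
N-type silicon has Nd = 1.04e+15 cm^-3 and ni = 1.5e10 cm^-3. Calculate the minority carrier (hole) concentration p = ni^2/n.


Step 1: Since Nd >> ni, n ≈ Nd = 1.04e+15 cm^-3
Step 2: p = ni^2 / n = (1.5e10)^2 / 1.04e+15
Step 3: p = 2.25e20 / 1.04e+15 = 2.16e+05 cm^-3

2.16e+05
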